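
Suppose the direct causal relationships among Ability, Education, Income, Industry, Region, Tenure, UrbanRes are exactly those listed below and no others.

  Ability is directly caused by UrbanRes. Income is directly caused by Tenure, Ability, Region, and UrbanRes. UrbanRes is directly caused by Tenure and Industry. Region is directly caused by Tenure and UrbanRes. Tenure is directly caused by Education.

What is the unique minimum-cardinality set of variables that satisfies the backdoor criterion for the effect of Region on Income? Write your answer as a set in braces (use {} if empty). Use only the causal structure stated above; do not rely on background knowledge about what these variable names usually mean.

{Tenure, UrbanRes}

Variables eligible for adjustment (non-descendants of Region, excluding Region and Income): {Ability, Education, Industry, Tenure, UrbanRes}.
Backdoor paths from Region to Income:
  P1: Region <- Tenure -> UrbanRes -> Ability -> Income
  P2: Region <- Tenure -> UrbanRes -> Income
  P3: Region <- Tenure -> Income
  P4: Region <- UrbanRes <- Tenure -> Income
  P5: Region <- UrbanRes -> Ability -> Income
  P6: Region <- UrbanRes -> Income
The empty set is not sufficient: P1 (Region <- Tenure -> UrbanRes -> Ability -> Income) has no collider blocking it and no conditioned non-collider, so it is open.
Try {Tenure, UrbanRes}:
  P1: blocked at fork node Tenure ∈ conditioning set.
  P2: blocked at fork node Tenure ∈ conditioning set.
  P3: blocked at fork node Tenure ∈ conditioning set.
  P4: blocked at chain node UrbanRes ∈ conditioning set.
  P5: blocked at fork node UrbanRes ∈ conditioning set.
  P6: blocked at fork node UrbanRes ∈ conditioning set.
{Tenure, UrbanRes} contains no descendant of Region and blocks every backdoor path.
Every element of {Tenure, UrbanRes} is needed (dropping Tenure leaves P3 open; dropping UrbanRes leaves P5 open), so no proper subset is valid.
Among all size-2 subsets of the eligible variables, only {Tenure, UrbanRes} blocks every backdoor path, so it is the unique smallest valid adjustment set.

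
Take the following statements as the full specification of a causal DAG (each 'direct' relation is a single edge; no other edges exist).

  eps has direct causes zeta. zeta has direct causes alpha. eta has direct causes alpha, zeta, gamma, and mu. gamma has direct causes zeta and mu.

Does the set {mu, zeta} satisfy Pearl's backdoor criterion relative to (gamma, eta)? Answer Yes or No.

Backdoor paths from gamma to eta (paths whose first edge points into gamma):
  P1: gamma <- mu -> eta
  P2: gamma <- zeta <- alpha -> eta
  P3: gamma <- zeta -> eta
Condition 1 (no descendant of gamma in the set): holds — descendants of gamma are {eta}; none are in {mu, zeta}.
Condition 2 (every backdoor path blocked by {mu, zeta}):
  P1: blocked at fork node mu ∈ conditioning set.
  P2: blocked at chain node zeta ∈ conditioning set.
  P3: blocked at fork node zeta ∈ conditioning set.
{mu, zeta} satisfies the backdoor criterion.

Yes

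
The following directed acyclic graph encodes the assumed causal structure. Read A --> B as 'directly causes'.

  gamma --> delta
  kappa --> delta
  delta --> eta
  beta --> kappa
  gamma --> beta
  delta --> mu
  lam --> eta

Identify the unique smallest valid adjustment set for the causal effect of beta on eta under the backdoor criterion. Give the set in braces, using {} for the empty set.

Variables eligible for adjustment (non-descendants of beta, excluding beta and eta): {gamma, lam}.
Backdoor paths from beta to eta:
  P1: beta <- gamma -> delta -> eta
The empty set is not sufficient: P1 (beta <- gamma -> delta -> eta) has no collider blocking it and no conditioned non-collider, so it is open.
Try {gamma}:
  P1: blocked at fork node gamma ∈ conditioning set.
{gamma} contains no descendant of beta and blocks every backdoor path.
No other singleton works — e.g. {lam} leaves P1 open — so {gamma} is the unique smallest valid adjustment set.

{gamma}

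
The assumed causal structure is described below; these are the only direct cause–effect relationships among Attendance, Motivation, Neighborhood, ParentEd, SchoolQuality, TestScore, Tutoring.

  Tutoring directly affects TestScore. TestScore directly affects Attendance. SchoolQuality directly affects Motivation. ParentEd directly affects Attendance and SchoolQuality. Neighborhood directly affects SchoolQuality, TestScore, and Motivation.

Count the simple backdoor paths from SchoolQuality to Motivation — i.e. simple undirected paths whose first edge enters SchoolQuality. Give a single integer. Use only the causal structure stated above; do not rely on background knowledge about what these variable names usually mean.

A backdoor path from SchoolQuality to Motivation is any simple undirected path whose first edge points into SchoolQuality (i.e. leaves SchoolQuality via a parent).
Parents of SchoolQuality: {Neighborhood, ParentEd}.
Enumerating:
  P1: SchoolQuality <- Neighborhood -> Motivation
  P2: SchoolQuality <- ParentEd -> Attendance <- TestScore <- Neighborhood -> Motivation
That exhausts the simple backdoor paths. Count: 2.

2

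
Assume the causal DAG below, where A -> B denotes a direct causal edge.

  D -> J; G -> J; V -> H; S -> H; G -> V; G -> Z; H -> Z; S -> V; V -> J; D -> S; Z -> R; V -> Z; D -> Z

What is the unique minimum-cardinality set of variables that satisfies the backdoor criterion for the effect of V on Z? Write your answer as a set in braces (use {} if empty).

Variables eligible for adjustment (non-descendants of V, excluding V and Z): {D, G, S}.
Backdoor paths from V to Z:
  P1: V <- G -> Z
  P2: V <- G -> J <- D -> S -> H -> Z
  P3: V <- G -> J <- D -> Z
  P4: V <- S <- D -> Z
  P5: V <- S <- D -> J <- G -> Z
  P6: V <- S -> H -> Z
The empty set is not sufficient: P1 (V <- G -> Z) has no collider blocking it and no conditioned non-collider, so it is open.
Try {G, S}:
  P1: blocked at fork node G ∈ conditioning set.
  P2: blocked at fork node G ∈ conditioning set.
  P3: blocked at fork node G ∈ conditioning set.
  P4: blocked at chain node S ∈ conditioning set.
  P5: blocked at chain node S ∈ conditioning set.
  P6: blocked at fork node S ∈ conditioning set.
{G, S} contains no descendant of V and blocks every backdoor path.
Every element of {G, S} is needed (dropping G leaves P1 open; dropping S leaves P4 open), so no proper subset is valid.
Among all size-2 subsets of the eligible variables, only {G, S} blocks every backdoor path, so it is the unique smallest valid adjustment set.

{G, S}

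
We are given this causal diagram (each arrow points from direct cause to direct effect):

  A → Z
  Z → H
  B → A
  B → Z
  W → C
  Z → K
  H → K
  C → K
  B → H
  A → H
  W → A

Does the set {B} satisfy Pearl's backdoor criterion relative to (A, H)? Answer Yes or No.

Backdoor paths from A to H (paths whose first edge points into A):
  P1: A <- B -> Z -> H
  P2: A <- B -> Z -> K <- H
  P3: A <- B -> H
  P4: A <- W -> C -> K <- Z <- B -> H
  P5: A <- W -> C -> K <- Z -> H
  P6: A <- W -> C -> K <- H
Condition 1 (no descendant of A in the set): holds — descendants of A are {H, K, Z}; none are in {B}.
Condition 2 (every backdoor path blocked by {B}):
  P1: blocked at fork node B ∈ conditioning set.
  P2: blocked at fork node B ∈ conditioning set.
  P3: blocked at fork node B ∈ conditioning set.
  P4: blocked at collider K (neither it nor any descendant is in the conditioning set).
  P5: blocked at collider K (neither it nor any descendant is in the conditioning set).
  P6: blocked at collider K (neither it nor any descendant is in the conditioning set).
{B} satisfies the backdoor criterion.

Yes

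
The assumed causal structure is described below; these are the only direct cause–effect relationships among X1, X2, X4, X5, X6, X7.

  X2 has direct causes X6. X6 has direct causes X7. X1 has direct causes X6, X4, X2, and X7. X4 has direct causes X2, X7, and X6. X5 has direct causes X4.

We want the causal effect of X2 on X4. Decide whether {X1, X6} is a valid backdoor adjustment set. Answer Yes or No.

Backdoor paths from X2 to X4 (paths whose first edge points into X2):
  P1: X2 <- X6 <- X7 -> X4
  P2: X2 <- X6 <- X7 -> X1 <- X4
  P3: X2 <- X6 -> X4
  P4: X2 <- X6 -> X1 <- X7 -> X4
  P5: X2 <- X6 -> X1 <- X4
Condition 1 (no descendant of X2 in the set): FAILS — X1 is a descendant of X2.
Condition 2 (every backdoor path blocked by {X1, X6}):
  P1: blocked at chain node X6 ∈ conditioning set.
  P2: blocked at chain node X6 ∈ conditioning set.
  P3: blocked at fork node X6 ∈ conditioning set.
  P4: blocked at fork node X6 ∈ conditioning set.
  P5: blocked at fork node X6 ∈ conditioning set.
{X1, X6} does not satisfy the backdoor criterion.

No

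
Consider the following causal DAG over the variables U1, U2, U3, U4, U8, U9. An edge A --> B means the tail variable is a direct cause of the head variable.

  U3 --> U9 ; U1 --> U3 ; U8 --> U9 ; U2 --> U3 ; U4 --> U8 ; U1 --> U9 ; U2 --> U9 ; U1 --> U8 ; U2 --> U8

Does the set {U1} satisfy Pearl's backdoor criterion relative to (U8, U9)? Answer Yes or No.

Backdoor paths from U8 to U9 (paths whose first edge points into U8):
  P1: U8 <- U2 -> U3 <- U1 -> U9
  P2: U8 <- U2 -> U3 -> U9
  P3: U8 <- U2 -> U9
  P4: U8 <- U1 -> U3 <- U2 -> U9
  P5: U8 <- U1 -> U3 -> U9
  P6: U8 <- U1 -> U9
Condition 1 (no descendant of U8 in the set): holds — descendants of U8 are {U9}; none are in {U1}.
Condition 2 (every backdoor path blocked by {U1}):
  P1: blocked at collider U3 (neither it nor any descendant is in the conditioning set).
  P2: open — no interior node is in the conditioning set.
  P3: open — no interior node is in the conditioning set.
  P4: blocked at fork node U1 ∈ conditioning set.
  P5: blocked at fork node U1 ∈ conditioning set.
  P6: blocked at fork node U1 ∈ conditioning set.
{U1} does not satisfy the backdoor criterion.

No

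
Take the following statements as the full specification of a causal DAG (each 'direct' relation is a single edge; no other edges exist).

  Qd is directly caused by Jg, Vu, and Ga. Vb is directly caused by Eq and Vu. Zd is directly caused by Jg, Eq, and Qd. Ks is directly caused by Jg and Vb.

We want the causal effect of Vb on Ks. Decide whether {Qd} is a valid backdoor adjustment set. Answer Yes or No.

No

Backdoor paths from Vb to Ks (paths whose first edge points into Vb):
  P1: Vb <- Vu -> Qd <- Jg -> Ks
  P2: Vb <- Vu -> Qd -> Zd <- Jg -> Ks
  P3: Vb <- Eq -> Zd <- Jg -> Ks
  P4: Vb <- Eq -> Zd <- Qd <- Jg -> Ks
Condition 1 (no descendant of Vb in the set): holds — descendants of Vb are {Ks}; none are in {Qd}.
Condition 2 (every backdoor path blocked by {Qd}):
  P1: open — collider(s) Qd are conditioned on (or have a conditioned descendant) and no non-collider on the path is in the set.
  P2: blocked at chain node Qd ∈ conditioning set.
  P3: blocked at collider Zd (neither it nor any descendant is in the conditioning set).
  P4: blocked at collider Zd (neither it nor any descendant is in the conditioning set).
{Qd} does not satisfy the backdoor criterion.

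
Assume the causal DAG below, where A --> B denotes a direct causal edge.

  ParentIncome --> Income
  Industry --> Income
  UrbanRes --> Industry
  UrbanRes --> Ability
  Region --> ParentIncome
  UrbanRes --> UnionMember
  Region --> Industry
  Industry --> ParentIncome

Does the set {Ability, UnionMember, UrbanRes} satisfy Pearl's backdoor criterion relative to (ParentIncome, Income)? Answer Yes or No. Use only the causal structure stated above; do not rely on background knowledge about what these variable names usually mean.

No

Backdoor paths from ParentIncome to Income (paths whose first edge points into ParentIncome):
  P1: ParentIncome <- Region -> Industry -> Income
  P2: ParentIncome <- Industry -> Income
Condition 1 (no descendant of ParentIncome in the set): holds — descendants of ParentIncome are {Income}; none are in {Ability, UnionMember, UrbanRes}.
Condition 2 (every backdoor path blocked by {Ability, UnionMember, UrbanRes}):
  P1: open — no interior node is in the conditioning set.
  P2: open — no interior node is in the conditioning set.
{Ability, UnionMember, UrbanRes} does not satisfy the backdoor criterion.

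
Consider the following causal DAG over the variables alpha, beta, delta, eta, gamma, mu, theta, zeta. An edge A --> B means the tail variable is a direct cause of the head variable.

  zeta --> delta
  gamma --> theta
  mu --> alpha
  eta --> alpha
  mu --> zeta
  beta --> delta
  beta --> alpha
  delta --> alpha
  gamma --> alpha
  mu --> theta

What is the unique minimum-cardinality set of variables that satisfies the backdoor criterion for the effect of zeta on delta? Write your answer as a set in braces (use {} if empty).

{}

Variables eligible for adjustment (non-descendants of zeta, excluding zeta and delta): {beta, eta, gamma, mu, theta}.
Backdoor paths from zeta to delta:
  P1: zeta <- mu -> theta <- gamma -> alpha <- beta -> delta
  P2: zeta <- mu -> theta <- gamma -> alpha <- delta
  P3: zeta <- mu -> alpha <- beta -> delta
  P4: zeta <- mu -> alpha <- delta
Each backdoor path contains an unconditioned collider, so every path is already blocked with the empty conditioning set:
  P1: blocked at collider theta (neither it nor any descendant is in the conditioning set).
  P2: blocked at collider theta (neither it nor any descendant is in the conditioning set).
  P3: blocked at collider alpha (neither it nor any descendant is in the conditioning set).
  P4: blocked at collider alpha (neither it nor any descendant is in the conditioning set).
The empty set is therefore the unique smallest valid set.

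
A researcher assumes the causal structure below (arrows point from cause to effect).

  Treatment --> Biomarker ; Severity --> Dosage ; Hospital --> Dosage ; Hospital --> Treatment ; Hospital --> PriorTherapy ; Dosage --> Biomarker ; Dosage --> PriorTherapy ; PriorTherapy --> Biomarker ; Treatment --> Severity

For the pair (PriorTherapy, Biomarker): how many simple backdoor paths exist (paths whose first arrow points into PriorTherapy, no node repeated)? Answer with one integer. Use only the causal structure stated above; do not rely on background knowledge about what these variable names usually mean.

7

A backdoor path from PriorTherapy to Biomarker is any simple undirected path whose first edge points into PriorTherapy (i.e. leaves PriorTherapy via a parent).
Parents of PriorTherapy: {Dosage, Hospital}.
Enumerating:
  P1: PriorTherapy <- Hospital -> Treatment -> Severity -> Dosage -> Biomarker
  P2: PriorTherapy <- Hospital -> Treatment -> Biomarker
  P3: PriorTherapy <- Hospital -> Dosage <- Severity <- Treatment -> Biomarker
  P4: PriorTherapy <- Hospital -> Dosage -> Biomarker
  P5: PriorTherapy <- Dosage <- Hospital -> Treatment -> Biomarker
  P6: PriorTherapy <- Dosage <- Severity <- Treatment -> Biomarker
  P7: PriorTherapy <- Dosage -> Biomarker
That exhausts the simple backdoor paths. Count: 7.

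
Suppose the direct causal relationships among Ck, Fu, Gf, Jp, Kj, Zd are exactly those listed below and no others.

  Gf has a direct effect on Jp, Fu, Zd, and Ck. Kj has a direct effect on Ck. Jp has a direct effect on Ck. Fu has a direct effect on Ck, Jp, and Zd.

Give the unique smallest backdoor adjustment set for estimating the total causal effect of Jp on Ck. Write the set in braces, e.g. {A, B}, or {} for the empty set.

{Fu, Gf}

Variables eligible for adjustment (non-descendants of Jp, excluding Jp and Ck): {Fu, Gf, Kj, Zd}.
Backdoor paths from Jp to Ck:
  P1: Jp <- Gf -> Fu -> Ck
  P2: Jp <- Gf -> Zd <- Fu -> Ck
  P3: Jp <- Gf -> Ck
  P4: Jp <- Fu <- Gf -> Ck
  P5: Jp <- Fu -> Zd <- Gf -> Ck
  P6: Jp <- Fu -> Ck
The empty set is not sufficient: P1 (Jp <- Gf -> Fu -> Ck) has no collider blocking it and no conditioned non-collider, so it is open.
Try {Fu, Gf}:
  P1: blocked at fork node Gf ∈ conditioning set.
  P2: blocked at fork node Gf ∈ conditioning set.
  P3: blocked at fork node Gf ∈ conditioning set.
  P4: blocked at chain node Fu ∈ conditioning set.
  P5: blocked at fork node Fu ∈ conditioning set.
  P6: blocked at fork node Fu ∈ conditioning set.
{Fu, Gf} contains no descendant of Jp and blocks every backdoor path.
Every element of {Fu, Gf} is needed (dropping Fu leaves P6 open; dropping Gf leaves P3 open), so no proper subset is valid.
Among all size-2 subsets of the eligible variables, only {Fu, Gf} blocks every backdoor path, so it is the unique smallest valid adjustment set.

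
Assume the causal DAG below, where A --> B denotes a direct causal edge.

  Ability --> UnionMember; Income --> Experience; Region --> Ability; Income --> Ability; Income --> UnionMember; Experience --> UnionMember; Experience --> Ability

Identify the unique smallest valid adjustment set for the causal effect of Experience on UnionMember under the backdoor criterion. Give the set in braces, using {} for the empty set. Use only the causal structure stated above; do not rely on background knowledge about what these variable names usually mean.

Variables eligible for adjustment (non-descendants of Experience, excluding Experience and UnionMember): {Income, Region}.
Backdoor paths from Experience to UnionMember:
  P1: Experience <- Income -> Ability -> UnionMember
  P2: Experience <- Income -> UnionMember
The empty set is not sufficient: P1 (Experience <- Income -> Ability -> UnionMember) has no collider blocking it and no conditioned non-collider, so it is open.
Try {Income}:
  P1: blocked at fork node Income ∈ conditioning set.
  P2: blocked at fork node Income ∈ conditioning set.
{Income} contains no descendant of Experience and blocks every backdoor path.
No other singleton works — e.g. {Region} leaves P1 open — so {Income} is the unique smallest valid adjustment set.

{Income}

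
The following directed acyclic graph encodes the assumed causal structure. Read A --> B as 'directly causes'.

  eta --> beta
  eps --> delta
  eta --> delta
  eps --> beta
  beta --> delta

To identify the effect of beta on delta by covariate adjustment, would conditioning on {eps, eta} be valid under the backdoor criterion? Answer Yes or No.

Yes

Backdoor paths from beta to delta (paths whose first edge points into beta):
  P1: beta <- eta -> delta
  P2: beta <- eps -> delta
Condition 1 (no descendant of beta in the set): holds — descendants of beta are {delta}; none are in {eps, eta}.
Condition 2 (every backdoor path blocked by {eps, eta}):
  P1: blocked at fork node eta ∈ conditioning set.
  P2: blocked at fork node eps ∈ conditioning set.
{eps, eta} satisfies the backdoor criterion.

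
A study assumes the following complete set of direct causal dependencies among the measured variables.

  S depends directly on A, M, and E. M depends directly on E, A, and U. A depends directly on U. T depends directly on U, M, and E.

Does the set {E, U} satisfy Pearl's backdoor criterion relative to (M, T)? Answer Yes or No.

Yes

Backdoor paths from M to T (paths whose first edge points into M):
  P1: M <- U -> A -> S <- E -> T
  P2: M <- U -> T
  P3: M <- E -> S <- A <- U -> T
  P4: M <- E -> T
  P5: M <- A <- U -> T
  P6: M <- A -> S <- E -> T
Condition 1 (no descendant of M in the set): holds — descendants of M are {S, T}; none are in {E, U}.
Condition 2 (every backdoor path blocked by {E, U}):
  P1: blocked at fork node U ∈ conditioning set.
  P2: blocked at fork node U ∈ conditioning set.
  P3: blocked at fork node E ∈ conditioning set.
  P4: blocked at fork node E ∈ conditioning set.
  P5: blocked at fork node U ∈ conditioning set.
  P6: blocked at collider S (neither it nor any descendant is in the conditioning set).
{E, U} satisfies the backdoor criterion.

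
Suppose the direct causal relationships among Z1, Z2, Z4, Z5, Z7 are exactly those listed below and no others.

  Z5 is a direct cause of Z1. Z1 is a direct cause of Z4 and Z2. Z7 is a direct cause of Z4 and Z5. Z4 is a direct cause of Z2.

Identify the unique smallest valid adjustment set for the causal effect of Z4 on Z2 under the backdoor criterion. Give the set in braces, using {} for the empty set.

Variables eligible for adjustment (non-descendants of Z4, excluding Z4 and Z2): {Z1, Z5, Z7}.
Backdoor paths from Z4 to Z2:
  P1: Z4 <- Z7 -> Z5 -> Z1 -> Z2
  P2: Z4 <- Z1 -> Z2
The empty set is not sufficient: P1 (Z4 <- Z7 -> Z5 -> Z1 -> Z2) has no collider blocking it and no conditioned non-collider, so it is open.
Try {Z1}:
  P1: blocked at chain node Z1 ∈ conditioning set.
  P2: blocked at fork node Z1 ∈ conditioning set.
{Z1} contains no descendant of Z4 and blocks every backdoor path.
No other singleton works — e.g. {Z7} leaves P2 open — so {Z1} is the unique smallest valid adjustment set.

{Z1}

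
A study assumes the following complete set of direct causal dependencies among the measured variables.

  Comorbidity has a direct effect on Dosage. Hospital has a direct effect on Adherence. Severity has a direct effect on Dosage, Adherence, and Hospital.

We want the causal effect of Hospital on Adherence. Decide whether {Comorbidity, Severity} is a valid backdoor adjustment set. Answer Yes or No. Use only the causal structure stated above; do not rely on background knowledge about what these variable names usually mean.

Yes

Backdoor paths from Hospital to Adherence (paths whose first edge points into Hospital):
  P1: Hospital <- Severity -> Adherence
Condition 1 (no descendant of Hospital in the set): holds — descendants of Hospital are {Adherence}; none are in {Comorbidity, Severity}.
Condition 2 (every backdoor path blocked by {Comorbidity, Severity}):
  P1: blocked at fork node Severity ∈ conditioning set.
{Comorbidity, Severity} satisfies the backdoor criterion.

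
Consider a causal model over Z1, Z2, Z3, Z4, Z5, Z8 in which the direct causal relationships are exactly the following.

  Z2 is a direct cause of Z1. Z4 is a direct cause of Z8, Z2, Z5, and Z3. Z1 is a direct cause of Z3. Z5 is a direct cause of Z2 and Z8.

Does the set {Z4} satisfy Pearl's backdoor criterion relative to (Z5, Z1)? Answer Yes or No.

Backdoor paths from Z5 to Z1 (paths whose first edge points into Z5):
  P1: Z5 <- Z4 -> Z2 -> Z1
  P2: Z5 <- Z4 -> Z3 <- Z1
Condition 1 (no descendant of Z5 in the set): holds — descendants of Z5 are {Z1, Z2, Z3, Z8}; none are in {Z4}.
Condition 2 (every backdoor path blocked by {Z4}):
  P1: blocked at fork node Z4 ∈ conditioning set.
  P2: blocked at fork node Z4 ∈ conditioning set.
{Z4} satisfies the backdoor criterion.

Yes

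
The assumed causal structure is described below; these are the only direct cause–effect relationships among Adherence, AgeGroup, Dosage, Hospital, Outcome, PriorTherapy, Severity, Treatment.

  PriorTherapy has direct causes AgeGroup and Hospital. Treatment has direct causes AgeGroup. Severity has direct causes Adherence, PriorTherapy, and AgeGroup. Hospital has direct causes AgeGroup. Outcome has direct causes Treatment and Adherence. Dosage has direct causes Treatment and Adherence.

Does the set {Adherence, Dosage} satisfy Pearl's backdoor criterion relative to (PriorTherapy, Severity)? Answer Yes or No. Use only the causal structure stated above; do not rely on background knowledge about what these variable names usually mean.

Backdoor paths from PriorTherapy to Severity (paths whose first edge points into PriorTherapy):
  P1: PriorTherapy <- AgeGroup -> Treatment -> Dosage <- Adherence -> Severity
  P2: PriorTherapy <- AgeGroup -> Treatment -> Outcome <- Adherence -> Severity
  P3: PriorTherapy <- AgeGroup -> Severity
  P4: PriorTherapy <- Hospital <- AgeGroup -> Treatment -> Dosage <- Adherence -> Severity
  P5: PriorTherapy <- Hospital <- AgeGroup -> Treatment -> Outcome <- Adherence -> Severity
  P6: PriorTherapy <- Hospital <- AgeGroup -> Severity
Condition 1 (no descendant of PriorTherapy in the set): holds — descendants of PriorTherapy are {Severity}; none are in {Adherence, Dosage}.
Condition 2 (every backdoor path blocked by {Adherence, Dosage}):
  P1: blocked at fork node Adherence ∈ conditioning set.
  P2: blocked at collider Outcome (neither it nor any descendant is in the conditioning set).
  P3: open — no interior node is in the conditioning set.
  P4: blocked at fork node Adherence ∈ conditioning set.
  P5: blocked at collider Outcome (neither it nor any descendant is in the conditioning set).
  P6: open — no interior node is in the conditioning set.
{Adherence, Dosage} does not satisfy the backdoor criterion.

No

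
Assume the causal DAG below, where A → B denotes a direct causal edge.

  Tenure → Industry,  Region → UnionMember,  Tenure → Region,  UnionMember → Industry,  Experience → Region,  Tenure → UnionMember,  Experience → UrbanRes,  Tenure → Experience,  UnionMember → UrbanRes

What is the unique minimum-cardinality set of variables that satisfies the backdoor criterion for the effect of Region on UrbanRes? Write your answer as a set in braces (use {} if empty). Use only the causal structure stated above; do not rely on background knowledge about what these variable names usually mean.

{Experience, Tenure}

Variables eligible for adjustment (non-descendants of Region, excluding Region and UrbanRes): {Experience, Tenure}.
Backdoor paths from Region to UrbanRes:
  P1: Region <- Tenure -> Experience -> UrbanRes
  P2: Region <- Tenure -> UnionMember -> UrbanRes
  P3: Region <- Tenure -> Industry <- UnionMember -> UrbanRes
  P4: Region <- Experience <- Tenure -> UnionMember -> UrbanRes
  P5: Region <- Experience <- Tenure -> Industry <- UnionMember -> UrbanRes
  P6: Region <- Experience -> UrbanRes
The empty set is not sufficient: P1 (Region <- Tenure -> Experience -> UrbanRes) has no collider blocking it and no conditioned non-collider, so it is open.
Try {Experience, Tenure}:
  P1: blocked at fork node Tenure ∈ conditioning set.
  P2: blocked at fork node Tenure ∈ conditioning set.
  P3: blocked at fork node Tenure ∈ conditioning set.
  P4: blocked at chain node Experience ∈ conditioning set.
  P5: blocked at chain node Experience ∈ conditioning set.
  P6: blocked at fork node Experience ∈ conditioning set.
{Experience, Tenure} contains no descendant of Region and blocks every backdoor path.
Every element of {Experience, Tenure} is needed (dropping Experience leaves P6 open; dropping Tenure leaves P2 open), so no proper subset is valid.
Among all size-2 subsets of the eligible variables, only {Experience, Tenure} blocks every backdoor path, so it is the unique smallest valid adjustment set.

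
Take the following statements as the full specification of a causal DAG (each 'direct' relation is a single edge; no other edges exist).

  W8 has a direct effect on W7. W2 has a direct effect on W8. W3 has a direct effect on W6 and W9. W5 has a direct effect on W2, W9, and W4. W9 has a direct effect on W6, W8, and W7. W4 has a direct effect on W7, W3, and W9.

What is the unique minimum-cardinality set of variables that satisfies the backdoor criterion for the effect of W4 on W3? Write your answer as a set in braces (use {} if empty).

Variables eligible for adjustment (non-descendants of W4, excluding W4 and W3): {W2, W5}.
Backdoor paths from W4 to W3:
  P1: W4 <- W5 -> W2 -> W8 <- W9 <- W3
  P2: W4 <- W5 -> W2 -> W8 <- W9 -> W6 <- W3
  P3: W4 <- W5 -> W2 -> W8 -> W7 <- W9 <- W3
  P4: W4 <- W5 -> W2 -> W8 -> W7 <- W9 -> W6 <- W3
  P5: W4 <- W5 -> W9 <- W3
  P6: W4 <- W5 -> W9 -> W6 <- W3
Each backdoor path contains an unconditioned collider, so every path is already blocked with the empty conditioning set:
  P1: blocked at collider W8 (neither it nor any descendant is in the conditioning set).
  P2: blocked at collider W8 (neither it nor any descendant is in the conditioning set).
  P3: blocked at collider W7 (neither it nor any descendant is in the conditioning set).
  P4: blocked at collider W7 (neither it nor any descendant is in the conditioning set).
  P5: blocked at collider W9 (neither it nor any descendant is in the conditioning set).
  P6: blocked at collider W6 (neither it nor any descendant is in the conditioning set).
The empty set is therefore the unique smallest valid set.

{}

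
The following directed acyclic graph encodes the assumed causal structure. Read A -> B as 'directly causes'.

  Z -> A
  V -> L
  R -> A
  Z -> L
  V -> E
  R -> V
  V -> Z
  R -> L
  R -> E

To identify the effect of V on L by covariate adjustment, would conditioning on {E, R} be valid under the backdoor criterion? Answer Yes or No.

Backdoor paths from V to L (paths whose first edge points into V):
  P1: V <- R -> A <- Z -> L
  P2: V <- R -> L
Condition 1 (no descendant of V in the set): FAILS — E is a descendant of V.
Condition 2 (every backdoor path blocked by {E, R}):
  P1: blocked at fork node R ∈ conditioning set.
  P2: blocked at fork node R ∈ conditioning set.
{E, R} does not satisfy the backdoor criterion.

No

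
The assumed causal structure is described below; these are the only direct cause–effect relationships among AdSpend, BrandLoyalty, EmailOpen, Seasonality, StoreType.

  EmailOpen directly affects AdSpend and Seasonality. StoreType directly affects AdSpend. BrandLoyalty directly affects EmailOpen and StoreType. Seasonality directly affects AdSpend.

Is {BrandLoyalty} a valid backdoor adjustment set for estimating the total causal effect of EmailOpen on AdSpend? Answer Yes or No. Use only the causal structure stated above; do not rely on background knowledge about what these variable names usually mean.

Backdoor paths from EmailOpen to AdSpend (paths whose first edge points into EmailOpen):
  P1: EmailOpen <- BrandLoyalty -> StoreType -> AdSpend
Condition 1 (no descendant of EmailOpen in the set): holds — descendants of EmailOpen are {AdSpend, Seasonality}; none are in {BrandLoyalty}.
Condition 2 (every backdoor path blocked by {BrandLoyalty}):
  P1: blocked at fork node BrandLoyalty ∈ conditioning set.
{BrandLoyalty} satisfies the backdoor criterion.

Yes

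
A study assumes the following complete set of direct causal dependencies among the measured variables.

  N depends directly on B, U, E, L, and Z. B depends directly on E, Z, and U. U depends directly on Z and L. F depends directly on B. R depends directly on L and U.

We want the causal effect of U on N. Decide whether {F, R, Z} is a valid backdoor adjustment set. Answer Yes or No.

Backdoor paths from U to N (paths whose first edge points into U):
  P1: U <- L -> N
  P2: U <- Z -> B <- E -> N
  P3: U <- Z -> B -> N
  P4: U <- Z -> N
Condition 1 (no descendant of U in the set): FAILS — F and R are descendants of U.
Condition 2 (every backdoor path blocked by {F, R, Z}):
  P1: open — no interior node is in the conditioning set.
  P2: blocked at fork node Z ∈ conditioning set.
  P3: blocked at fork node Z ∈ conditioning set.
  P4: blocked at fork node Z ∈ conditioning set.
{F, R, Z} does not satisfy the backdoor criterion.

No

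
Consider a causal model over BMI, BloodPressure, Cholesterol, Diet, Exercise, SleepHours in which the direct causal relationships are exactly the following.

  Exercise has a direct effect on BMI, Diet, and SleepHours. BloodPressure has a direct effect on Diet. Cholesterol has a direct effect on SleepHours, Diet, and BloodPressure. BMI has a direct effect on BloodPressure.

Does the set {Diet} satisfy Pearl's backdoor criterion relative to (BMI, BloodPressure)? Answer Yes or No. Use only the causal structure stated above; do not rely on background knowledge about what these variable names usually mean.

Backdoor paths from BMI to BloodPressure (paths whose first edge points into BMI):
  P1: BMI <- Exercise -> SleepHours <- Cholesterol -> BloodPressure
  P2: BMI <- Exercise -> SleepHours <- Cholesterol -> Diet <- BloodPressure
  P3: BMI <- Exercise -> Diet <- Cholesterol -> BloodPressure
  P4: BMI <- Exercise -> Diet <- BloodPressure
Condition 1 (no descendant of BMI in the set): FAILS — Diet is a descendant of BMI.
Condition 2 (every backdoor path blocked by {Diet}):
  P1: blocked at collider SleepHours (neither it nor any descendant is in the conditioning set).
  P2: blocked at collider SleepHours (neither it nor any descendant is in the conditioning set).
  P3: open — collider(s) Diet are conditioned on (or have a conditioned descendant) and no non-collider on the path is in the set.
  P4: open — collider(s) Diet are conditioned on (or have a conditioned descendant) and no non-collider on the path is in the set.
{Diet} does not satisfy the backdoor criterion.

No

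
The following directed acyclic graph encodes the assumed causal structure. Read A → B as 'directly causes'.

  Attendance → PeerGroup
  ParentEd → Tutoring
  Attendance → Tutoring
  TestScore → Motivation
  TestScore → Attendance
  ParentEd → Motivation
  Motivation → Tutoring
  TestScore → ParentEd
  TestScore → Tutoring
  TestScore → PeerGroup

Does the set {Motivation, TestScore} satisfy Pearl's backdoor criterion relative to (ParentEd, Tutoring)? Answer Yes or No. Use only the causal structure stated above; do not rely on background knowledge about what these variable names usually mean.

No

Backdoor paths from ParentEd to Tutoring (paths whose first edge points into ParentEd):
  P1: ParentEd <- TestScore -> Attendance -> Tutoring
  P2: ParentEd <- TestScore -> Motivation -> Tutoring
  P3: ParentEd <- TestScore -> Tutoring
  P4: ParentEd <- TestScore -> PeerGroup <- Attendance -> Tutoring
Condition 1 (no descendant of ParentEd in the set): FAILS — Motivation is a descendant of ParentEd.
Condition 2 (every backdoor path blocked by {Motivation, TestScore}):
  P1: blocked at fork node TestScore ∈ conditioning set.
  P2: blocked at fork node TestScore ∈ conditioning set.
  P3: blocked at fork node TestScore ∈ conditioning set.
  P4: blocked at fork node TestScore ∈ conditioning set.
{Motivation, TestScore} does not satisfy the backdoor criterion.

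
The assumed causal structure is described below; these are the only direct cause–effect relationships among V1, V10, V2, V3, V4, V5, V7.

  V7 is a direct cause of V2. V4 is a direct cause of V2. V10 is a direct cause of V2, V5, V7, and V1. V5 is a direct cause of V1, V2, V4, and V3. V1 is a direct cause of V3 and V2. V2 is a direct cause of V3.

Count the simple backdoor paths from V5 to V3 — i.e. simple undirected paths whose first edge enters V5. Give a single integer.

6

A backdoor path from V5 to V3 is any simple undirected path whose first edge points into V5 (i.e. leaves V5 via a parent).
Parents of V5: {V10}.
Enumerating:
  P1: V5 <- V10 -> V7 -> V2 <- V1 -> V3
  P2: V5 <- V10 -> V7 -> V2 -> V3
  P3: V5 <- V10 -> V1 -> V2 -> V3
  P4: V5 <- V10 -> V1 -> V3
  P5: V5 <- V10 -> V2 <- V1 -> V3
  P6: V5 <- V10 -> V2 -> V3
That exhausts the simple backdoor paths. Count: 6.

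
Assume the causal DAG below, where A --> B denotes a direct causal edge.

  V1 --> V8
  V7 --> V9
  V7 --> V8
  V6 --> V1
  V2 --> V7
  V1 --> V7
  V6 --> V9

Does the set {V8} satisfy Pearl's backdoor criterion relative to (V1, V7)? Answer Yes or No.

No

Backdoor paths from V1 to V7 (paths whose first edge points into V1):
  P1: V1 <- V6 -> V9 <- V7
Condition 1 (no descendant of V1 in the set): FAILS — V8 is a descendant of V1.
Condition 2 (every backdoor path blocked by {V8}):
  P1: blocked at collider V9 (neither it nor any descendant is in the conditioning set).
{V8} does not satisfy the backdoor criterion.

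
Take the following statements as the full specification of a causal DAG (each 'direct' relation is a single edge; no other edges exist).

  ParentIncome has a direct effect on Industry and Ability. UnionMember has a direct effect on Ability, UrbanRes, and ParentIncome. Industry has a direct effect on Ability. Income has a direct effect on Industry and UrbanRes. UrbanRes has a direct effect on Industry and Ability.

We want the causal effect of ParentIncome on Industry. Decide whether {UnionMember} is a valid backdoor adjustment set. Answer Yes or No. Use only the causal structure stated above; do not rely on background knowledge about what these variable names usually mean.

Backdoor paths from ParentIncome to Industry (paths whose first edge points into ParentIncome):
  P1: ParentIncome <- UnionMember -> UrbanRes <- Income -> Industry
  P2: ParentIncome <- UnionMember -> UrbanRes -> Industry
  P3: ParentIncome <- UnionMember -> UrbanRes -> Ability <- Industry
  P4: ParentIncome <- UnionMember -> Ability <- UrbanRes <- Income -> Industry
  P5: ParentIncome <- UnionMember -> Ability <- UrbanRes -> Industry
  P6: ParentIncome <- UnionMember -> Ability <- Industry
Condition 1 (no descendant of ParentIncome in the set): holds — descendants of ParentIncome are {Ability, Industry}; none are in {UnionMember}.
Condition 2 (every backdoor path blocked by {UnionMember}):
  P1: blocked at fork node UnionMember ∈ conditioning set.
  P2: blocked at fork node UnionMember ∈ conditioning set.
  P3: blocked at fork node UnionMember ∈ conditioning set.
  P4: blocked at fork node UnionMember ∈ conditioning set.
  P5: blocked at fork node UnionMember ∈ conditioning set.
  P6: blocked at fork node UnionMember ∈ conditioning set.
{UnionMember} satisfies the backdoor criterion.

Yes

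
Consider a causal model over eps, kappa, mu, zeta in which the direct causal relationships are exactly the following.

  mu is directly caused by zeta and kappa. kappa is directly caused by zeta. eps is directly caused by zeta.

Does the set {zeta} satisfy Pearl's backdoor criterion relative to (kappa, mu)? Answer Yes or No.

Backdoor paths from kappa to mu (paths whose first edge points into kappa):
  P1: kappa <- zeta -> mu
Condition 1 (no descendant of kappa in the set): holds — descendants of kappa are {mu}; none are in {zeta}.
Condition 2 (every backdoor path blocked by {zeta}):
  P1: blocked at fork node zeta ∈ conditioning set.
{zeta} satisfies the backdoor criterion.

Yes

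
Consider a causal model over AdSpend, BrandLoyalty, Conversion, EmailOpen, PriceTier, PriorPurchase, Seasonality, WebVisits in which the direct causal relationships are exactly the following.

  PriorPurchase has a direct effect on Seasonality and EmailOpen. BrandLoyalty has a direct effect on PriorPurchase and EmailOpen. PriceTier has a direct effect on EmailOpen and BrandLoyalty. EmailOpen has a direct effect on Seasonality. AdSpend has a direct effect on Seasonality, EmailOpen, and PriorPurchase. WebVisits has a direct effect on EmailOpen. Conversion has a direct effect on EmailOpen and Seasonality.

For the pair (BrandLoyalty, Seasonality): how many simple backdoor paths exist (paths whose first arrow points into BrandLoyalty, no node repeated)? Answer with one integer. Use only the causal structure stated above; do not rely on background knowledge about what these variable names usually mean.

A backdoor path from BrandLoyalty to Seasonality is any simple undirected path whose first edge points into BrandLoyalty (i.e. leaves BrandLoyalty via a parent).
Parents of BrandLoyalty: {PriceTier}.
Enumerating:
  P1: BrandLoyalty <- PriceTier -> EmailOpen <- Conversion -> Seasonality
  P2: BrandLoyalty <- PriceTier -> EmailOpen <- AdSpend -> PriorPurchase -> Seasonality
  P3: BrandLoyalty <- PriceTier -> EmailOpen <- AdSpend -> Seasonality
  P4: BrandLoyalty <- PriceTier -> EmailOpen <- PriorPurchase <- AdSpend -> Seasonality
  P5: BrandLoyalty <- PriceTier -> EmailOpen <- PriorPurchase -> Seasonality
  P6: BrandLoyalty <- PriceTier -> EmailOpen -> Seasonality
That exhausts the simple backdoor paths. Count: 6.

6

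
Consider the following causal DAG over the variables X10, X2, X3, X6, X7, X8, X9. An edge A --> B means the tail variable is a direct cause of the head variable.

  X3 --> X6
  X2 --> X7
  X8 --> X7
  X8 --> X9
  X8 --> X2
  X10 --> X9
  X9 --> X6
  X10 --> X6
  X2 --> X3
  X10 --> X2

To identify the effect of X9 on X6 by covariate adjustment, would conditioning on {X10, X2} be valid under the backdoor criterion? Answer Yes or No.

Yes

Backdoor paths from X9 to X6 (paths whose first edge points into X9):
  P1: X9 <- X8 -> X2 <- X10 -> X6
  P2: X9 <- X8 -> X2 -> X3 -> X6
  P3: X9 <- X8 -> X7 <- X2 <- X10 -> X6
  P4: X9 <- X8 -> X7 <- X2 -> X3 -> X6
  P5: X9 <- X10 -> X2 -> X3 -> X6
  P6: X9 <- X10 -> X6
Condition 1 (no descendant of X9 in the set): holds — descendants of X9 are {X6}; none are in {X10, X2}.
Condition 2 (every backdoor path blocked by {X10, X2}):
  P1: blocked at fork node X10 ∈ conditioning set.
  P2: blocked at chain node X2 ∈ conditioning set.
  P3: blocked at collider X7 (neither it nor any descendant is in the conditioning set).
  P4: blocked at collider X7 (neither it nor any descendant is in the conditioning set).
  P5: blocked at fork node X10 ∈ conditioning set.
  P6: blocked at fork node X10 ∈ conditioning set.
{X10, X2} satisfies the backdoor criterion.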